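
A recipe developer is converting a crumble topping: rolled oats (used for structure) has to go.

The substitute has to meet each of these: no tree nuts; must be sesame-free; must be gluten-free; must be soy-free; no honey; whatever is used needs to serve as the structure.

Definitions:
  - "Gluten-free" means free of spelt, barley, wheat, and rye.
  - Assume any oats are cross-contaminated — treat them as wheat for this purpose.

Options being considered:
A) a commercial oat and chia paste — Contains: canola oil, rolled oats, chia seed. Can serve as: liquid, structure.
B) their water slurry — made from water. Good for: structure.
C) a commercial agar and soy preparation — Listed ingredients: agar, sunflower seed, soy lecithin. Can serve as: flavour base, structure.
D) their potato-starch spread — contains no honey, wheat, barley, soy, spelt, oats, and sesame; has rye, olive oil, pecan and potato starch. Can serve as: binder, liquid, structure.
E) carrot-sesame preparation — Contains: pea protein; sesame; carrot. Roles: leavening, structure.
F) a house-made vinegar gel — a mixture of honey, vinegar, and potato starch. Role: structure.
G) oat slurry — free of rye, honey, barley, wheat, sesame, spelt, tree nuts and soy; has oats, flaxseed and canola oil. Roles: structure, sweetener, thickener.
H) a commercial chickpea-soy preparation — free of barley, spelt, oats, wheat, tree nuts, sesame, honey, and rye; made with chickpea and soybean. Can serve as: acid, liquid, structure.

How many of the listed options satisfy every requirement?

A: has rolled oats, so not gluten-free — out
B: only water; none excluded — valid
C: has soy lecithin, so not soy-free — no
D: has rye, so not gluten-free; has pecan, so not tree-nut-free — reject
E: has sesame, so not sesame-free — reject
F: has honey, so not honey-free — reject
G: has oats, so not gluten-free — out
H: has soybean, so not soy-free — no

1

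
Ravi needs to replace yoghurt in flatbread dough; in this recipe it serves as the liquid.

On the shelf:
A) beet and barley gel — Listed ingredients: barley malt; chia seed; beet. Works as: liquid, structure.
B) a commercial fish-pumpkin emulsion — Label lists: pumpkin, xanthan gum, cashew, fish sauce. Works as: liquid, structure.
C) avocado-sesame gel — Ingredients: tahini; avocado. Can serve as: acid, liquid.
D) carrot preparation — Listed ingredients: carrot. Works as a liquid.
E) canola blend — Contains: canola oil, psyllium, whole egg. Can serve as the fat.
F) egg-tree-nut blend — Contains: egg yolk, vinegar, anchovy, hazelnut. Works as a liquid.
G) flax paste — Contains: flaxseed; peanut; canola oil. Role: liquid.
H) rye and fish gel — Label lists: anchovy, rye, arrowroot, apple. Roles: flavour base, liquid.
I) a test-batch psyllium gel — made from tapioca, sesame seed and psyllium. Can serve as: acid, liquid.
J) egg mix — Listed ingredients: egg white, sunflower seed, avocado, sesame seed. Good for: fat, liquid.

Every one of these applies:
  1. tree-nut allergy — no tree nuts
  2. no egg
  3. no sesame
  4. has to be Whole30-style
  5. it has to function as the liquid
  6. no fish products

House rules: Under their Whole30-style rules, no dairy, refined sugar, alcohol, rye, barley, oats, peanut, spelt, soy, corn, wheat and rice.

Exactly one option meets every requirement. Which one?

D

A: has barley malt, so not Whole30-style — reject
B: has fish sauce, so not fish-free; has cashew, so not tree-nut-free — reject
C: has tahini, so not sesame-free — reject
D: works as a liquid, no sesame, no egg — keep
E: not usable as a liquid; has whole egg, so not egg-free — out
F: has anchovy, so not fish-free; has egg yolk, so not egg-free (and 1 more) — reject
G: has peanut, so not Whole30-style — no
H: has rye, so not Whole30-style; has anchovy, so not fish-free — no
I: has sesame seed, so not sesame-free — out
J: has sesame seed, so not sesame-free; has egg white, so not egg-free — out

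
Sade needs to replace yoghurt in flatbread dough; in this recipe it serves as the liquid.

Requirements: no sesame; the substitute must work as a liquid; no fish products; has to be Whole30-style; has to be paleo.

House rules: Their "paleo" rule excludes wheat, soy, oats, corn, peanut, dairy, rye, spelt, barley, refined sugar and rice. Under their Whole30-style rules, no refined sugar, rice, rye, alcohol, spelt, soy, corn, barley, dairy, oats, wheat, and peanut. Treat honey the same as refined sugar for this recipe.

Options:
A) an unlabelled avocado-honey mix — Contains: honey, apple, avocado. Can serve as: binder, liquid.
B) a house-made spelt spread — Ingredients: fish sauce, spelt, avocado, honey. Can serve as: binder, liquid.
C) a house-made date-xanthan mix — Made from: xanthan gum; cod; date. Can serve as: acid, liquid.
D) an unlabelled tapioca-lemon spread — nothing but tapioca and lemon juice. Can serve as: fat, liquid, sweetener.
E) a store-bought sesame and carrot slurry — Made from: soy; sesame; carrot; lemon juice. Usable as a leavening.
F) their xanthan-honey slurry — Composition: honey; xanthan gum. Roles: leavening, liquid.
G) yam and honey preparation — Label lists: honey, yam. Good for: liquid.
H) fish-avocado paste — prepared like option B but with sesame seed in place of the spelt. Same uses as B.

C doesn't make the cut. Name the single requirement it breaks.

usable as a liquid: satisfied
paleo: satisfied
Whole30-style: satisfied
fish-free: has cod — fails
sesame-free: satisfied

fish-free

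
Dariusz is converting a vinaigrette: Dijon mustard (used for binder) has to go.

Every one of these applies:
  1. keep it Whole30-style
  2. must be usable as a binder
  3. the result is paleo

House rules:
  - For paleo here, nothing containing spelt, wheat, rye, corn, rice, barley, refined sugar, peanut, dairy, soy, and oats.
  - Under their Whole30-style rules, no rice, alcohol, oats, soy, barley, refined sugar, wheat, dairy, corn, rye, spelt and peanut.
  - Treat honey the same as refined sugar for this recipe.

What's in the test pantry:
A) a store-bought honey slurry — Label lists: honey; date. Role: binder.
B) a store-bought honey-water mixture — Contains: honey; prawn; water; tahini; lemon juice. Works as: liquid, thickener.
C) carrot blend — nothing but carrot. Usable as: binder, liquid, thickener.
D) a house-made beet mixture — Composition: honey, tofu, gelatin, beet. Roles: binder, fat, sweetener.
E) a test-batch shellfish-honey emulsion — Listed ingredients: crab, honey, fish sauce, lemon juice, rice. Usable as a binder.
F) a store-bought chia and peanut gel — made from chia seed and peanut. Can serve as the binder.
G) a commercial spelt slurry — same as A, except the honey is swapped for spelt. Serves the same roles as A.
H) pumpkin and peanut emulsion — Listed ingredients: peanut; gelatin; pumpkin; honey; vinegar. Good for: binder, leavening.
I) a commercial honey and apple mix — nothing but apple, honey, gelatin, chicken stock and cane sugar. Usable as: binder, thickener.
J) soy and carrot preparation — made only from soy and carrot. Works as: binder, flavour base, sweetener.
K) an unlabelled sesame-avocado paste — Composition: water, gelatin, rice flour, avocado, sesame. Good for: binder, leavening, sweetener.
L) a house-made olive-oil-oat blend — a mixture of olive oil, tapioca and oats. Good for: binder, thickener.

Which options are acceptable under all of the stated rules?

C

A: has honey, so not paleo; has honey, so not Whole30-style — out
B: not usable as a binder; has honey, so not paleo (and 1 more) — no
C: all constraints satisfied — valid
D: has honey, so not paleo; has honey, so not Whole30-style — reject
E: has honey, so not paleo; has honey, so not Whole30-style — no
F: has peanut, so not paleo; has peanut, so not Whole30-style — out
G: has spelt, so not paleo; has spelt, so not Whole30-style — reject
H: has honey, so not paleo; has honey, so not Whole30-style — out
I: has honey, so not paleo; has honey, so not Whole30-style — reject
J: has soy, so not paleo; has soy, so not Whole30-style — reject
K: has rice flour, so not paleo; has rice flour, so not Whole30-style — reject
L: has oats, so not paleo; has oats, so not Whole30-style — out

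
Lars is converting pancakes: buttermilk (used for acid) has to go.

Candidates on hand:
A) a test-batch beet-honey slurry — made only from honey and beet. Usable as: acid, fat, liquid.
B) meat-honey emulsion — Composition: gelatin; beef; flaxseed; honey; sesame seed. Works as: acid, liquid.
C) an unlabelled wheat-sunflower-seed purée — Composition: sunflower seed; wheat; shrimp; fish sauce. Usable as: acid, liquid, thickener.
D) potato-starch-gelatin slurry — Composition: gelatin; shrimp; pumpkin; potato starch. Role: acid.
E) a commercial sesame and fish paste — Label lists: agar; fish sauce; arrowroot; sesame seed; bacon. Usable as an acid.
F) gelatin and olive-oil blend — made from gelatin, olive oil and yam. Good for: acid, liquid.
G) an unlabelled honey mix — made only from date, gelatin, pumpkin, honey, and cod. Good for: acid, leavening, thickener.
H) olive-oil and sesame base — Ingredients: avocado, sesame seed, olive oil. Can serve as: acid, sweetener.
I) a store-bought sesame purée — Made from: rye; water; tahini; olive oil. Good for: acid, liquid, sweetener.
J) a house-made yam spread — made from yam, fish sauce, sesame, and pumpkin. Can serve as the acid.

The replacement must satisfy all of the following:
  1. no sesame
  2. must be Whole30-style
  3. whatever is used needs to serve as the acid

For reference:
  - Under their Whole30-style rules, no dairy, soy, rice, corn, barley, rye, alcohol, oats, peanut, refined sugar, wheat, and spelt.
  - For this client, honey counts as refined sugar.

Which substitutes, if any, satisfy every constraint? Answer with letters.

D, F

A: has honey, so not Whole30-style — reject
B: has honey, so not Whole30-style; has sesame seed, so not sesame-free — no
C: has wheat, so not Whole30-style — no
D: every rule checks out — OK
E: has sesame seed, so not sesame-free — reject
F: all constraints satisfied — keep
G: has honey, so not Whole30-style — out
H: has sesame seed, so not sesame-free — reject
I: has rye, so not Whole30-style; has tahini, so not sesame-free — reject
J: has sesame, so not sesame-free — no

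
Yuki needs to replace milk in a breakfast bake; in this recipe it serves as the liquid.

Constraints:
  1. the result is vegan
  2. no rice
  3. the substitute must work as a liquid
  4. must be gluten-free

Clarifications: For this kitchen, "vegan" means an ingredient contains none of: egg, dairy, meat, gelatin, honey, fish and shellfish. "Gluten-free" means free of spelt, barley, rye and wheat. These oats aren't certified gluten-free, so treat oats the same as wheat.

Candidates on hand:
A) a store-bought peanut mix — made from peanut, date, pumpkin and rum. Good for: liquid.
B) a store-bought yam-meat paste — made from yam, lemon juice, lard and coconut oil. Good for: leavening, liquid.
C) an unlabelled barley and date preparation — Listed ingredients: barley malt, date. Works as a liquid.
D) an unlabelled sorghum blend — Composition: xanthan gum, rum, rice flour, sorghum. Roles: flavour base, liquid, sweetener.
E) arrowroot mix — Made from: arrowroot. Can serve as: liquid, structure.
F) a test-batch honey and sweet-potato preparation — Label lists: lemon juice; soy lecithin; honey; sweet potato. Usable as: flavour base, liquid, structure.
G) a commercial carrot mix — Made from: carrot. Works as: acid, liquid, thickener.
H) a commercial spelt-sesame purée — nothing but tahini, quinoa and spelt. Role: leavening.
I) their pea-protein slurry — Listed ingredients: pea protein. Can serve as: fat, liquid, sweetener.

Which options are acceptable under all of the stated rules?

A: nothing on the exclusion list — valid
B: has lard, so not vegan — reject
C: has barley malt, so not gluten-free — reject
D: has rice flour, so not rice-free — reject
E: every rule checks out — valid
F: has honey, so not vegan — out
G: every rule checks out — keep
H: not usable as a liquid; has spelt, so not gluten-free — no
I: all constraints satisfied — valid

A, E, G, I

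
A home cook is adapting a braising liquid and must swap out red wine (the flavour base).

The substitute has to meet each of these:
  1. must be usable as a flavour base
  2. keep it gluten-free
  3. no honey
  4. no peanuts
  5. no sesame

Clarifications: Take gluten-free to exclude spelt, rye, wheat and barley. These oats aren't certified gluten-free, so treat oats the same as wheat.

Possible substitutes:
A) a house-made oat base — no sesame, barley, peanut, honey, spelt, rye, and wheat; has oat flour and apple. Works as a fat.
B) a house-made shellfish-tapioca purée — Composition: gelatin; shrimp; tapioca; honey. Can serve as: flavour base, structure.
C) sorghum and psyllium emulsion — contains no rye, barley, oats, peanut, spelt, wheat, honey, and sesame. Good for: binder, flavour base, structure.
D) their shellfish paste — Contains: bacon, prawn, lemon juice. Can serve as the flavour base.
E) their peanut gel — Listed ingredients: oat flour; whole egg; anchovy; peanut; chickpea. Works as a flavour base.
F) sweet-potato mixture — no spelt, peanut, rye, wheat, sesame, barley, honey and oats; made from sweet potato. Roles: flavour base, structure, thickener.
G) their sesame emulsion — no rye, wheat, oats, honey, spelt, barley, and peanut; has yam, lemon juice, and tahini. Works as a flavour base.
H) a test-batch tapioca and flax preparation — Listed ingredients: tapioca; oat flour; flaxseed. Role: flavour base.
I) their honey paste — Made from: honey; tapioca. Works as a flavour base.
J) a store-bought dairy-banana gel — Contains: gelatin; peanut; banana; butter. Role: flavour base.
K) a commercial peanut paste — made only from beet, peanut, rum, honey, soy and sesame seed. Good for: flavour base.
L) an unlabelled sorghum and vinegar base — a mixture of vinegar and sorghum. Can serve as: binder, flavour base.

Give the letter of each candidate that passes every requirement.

A: not usable as a flavour base; has oat flour, so not gluten-free — reject
B: has honey, so not honey-free — out
C: all constraints satisfied — valid
D: nothing on the exclusion list — OK
E: has oat flour, so not gluten-free; has peanut, so not peanut-free — no
F: all constraints satisfied — valid
G: has tahini, so not sesame-free — out
H: has oat flour, so not gluten-free — no
I: has honey, so not honey-free — no
J: has peanut, so not peanut-free — no
K: has honey, so not honey-free; has peanut, so not peanut-free (and 1 more) — out
L: only sorghum and vinegar; none excluded — OK

C, D, F, L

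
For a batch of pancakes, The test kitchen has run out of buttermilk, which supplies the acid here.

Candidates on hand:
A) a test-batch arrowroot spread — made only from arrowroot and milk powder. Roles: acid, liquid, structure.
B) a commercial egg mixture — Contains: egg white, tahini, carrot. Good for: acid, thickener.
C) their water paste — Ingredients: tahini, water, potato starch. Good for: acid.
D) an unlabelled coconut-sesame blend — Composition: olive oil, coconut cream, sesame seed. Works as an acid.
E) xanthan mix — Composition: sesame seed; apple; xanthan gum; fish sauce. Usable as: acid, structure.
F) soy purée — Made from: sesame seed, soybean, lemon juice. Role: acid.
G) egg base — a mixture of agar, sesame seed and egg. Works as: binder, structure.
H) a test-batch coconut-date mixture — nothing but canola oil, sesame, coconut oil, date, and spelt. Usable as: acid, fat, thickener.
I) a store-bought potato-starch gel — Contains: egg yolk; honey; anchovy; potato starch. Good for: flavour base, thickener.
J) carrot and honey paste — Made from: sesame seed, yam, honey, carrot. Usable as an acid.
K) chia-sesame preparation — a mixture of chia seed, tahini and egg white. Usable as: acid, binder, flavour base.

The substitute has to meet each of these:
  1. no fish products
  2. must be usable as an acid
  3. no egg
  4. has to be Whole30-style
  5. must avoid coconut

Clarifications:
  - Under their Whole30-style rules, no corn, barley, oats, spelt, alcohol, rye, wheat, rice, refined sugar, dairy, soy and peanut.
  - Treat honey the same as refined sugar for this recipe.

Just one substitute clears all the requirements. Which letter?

A: has milk powder, so not Whole30-style — out
B: has egg white, so not egg-free — out
C: only tahini, potato starch, and water; none excluded — keep
D: has coconut cream, so not coconut-free — reject
E: has fish sauce, so not fish-free — reject
F: has soybean, so not Whole30-style — reject
G: not usable as an acid; has egg, so not egg-free — reject
H: has spelt, so not Whole30-style; has coconut oil, so not coconut-free — reject
I: not usable as an acid; has honey, so not Whole30-style (and 2 more) — out
J: has honey, so not Whole30-style — reject
K: has egg white, so not egg-free — reject

C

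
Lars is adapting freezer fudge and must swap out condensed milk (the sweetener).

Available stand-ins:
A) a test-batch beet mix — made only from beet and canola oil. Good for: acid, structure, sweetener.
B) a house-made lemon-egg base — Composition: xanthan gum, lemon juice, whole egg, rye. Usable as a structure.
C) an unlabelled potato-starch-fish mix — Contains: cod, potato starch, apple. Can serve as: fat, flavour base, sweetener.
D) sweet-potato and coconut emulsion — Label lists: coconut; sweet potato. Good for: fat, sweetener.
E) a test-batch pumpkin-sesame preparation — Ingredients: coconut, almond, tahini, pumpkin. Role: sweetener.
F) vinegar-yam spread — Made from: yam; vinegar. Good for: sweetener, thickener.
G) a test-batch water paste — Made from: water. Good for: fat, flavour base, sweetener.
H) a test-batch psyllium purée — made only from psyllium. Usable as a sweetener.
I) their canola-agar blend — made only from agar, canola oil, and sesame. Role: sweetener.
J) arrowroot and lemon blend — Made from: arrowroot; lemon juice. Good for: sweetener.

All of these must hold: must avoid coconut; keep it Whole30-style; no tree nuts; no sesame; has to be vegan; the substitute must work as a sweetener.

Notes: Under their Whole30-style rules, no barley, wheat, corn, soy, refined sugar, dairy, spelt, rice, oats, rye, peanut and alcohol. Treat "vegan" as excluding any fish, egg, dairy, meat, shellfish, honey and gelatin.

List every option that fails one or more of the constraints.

B, C, D, E, I

A: nothing on the exclusion list — keep
B: not usable as a sweetener; has rye, so not Whole30-style (and 1 more) — reject
C: has cod, so not vegan — no
D: has coconut, so not coconut-free — no
E: has coconut, so not coconut-free; has almond, so not tree-nut-free (and 1 more) — out
F: only vinegar and yam; none excluded — valid
G: Whole30-style, no tree nuts — keep
H: works as a sweetener, no tree nuts, no sesame — OK
I: has sesame, so not sesame-free — out
J: all constraints satisfied — OK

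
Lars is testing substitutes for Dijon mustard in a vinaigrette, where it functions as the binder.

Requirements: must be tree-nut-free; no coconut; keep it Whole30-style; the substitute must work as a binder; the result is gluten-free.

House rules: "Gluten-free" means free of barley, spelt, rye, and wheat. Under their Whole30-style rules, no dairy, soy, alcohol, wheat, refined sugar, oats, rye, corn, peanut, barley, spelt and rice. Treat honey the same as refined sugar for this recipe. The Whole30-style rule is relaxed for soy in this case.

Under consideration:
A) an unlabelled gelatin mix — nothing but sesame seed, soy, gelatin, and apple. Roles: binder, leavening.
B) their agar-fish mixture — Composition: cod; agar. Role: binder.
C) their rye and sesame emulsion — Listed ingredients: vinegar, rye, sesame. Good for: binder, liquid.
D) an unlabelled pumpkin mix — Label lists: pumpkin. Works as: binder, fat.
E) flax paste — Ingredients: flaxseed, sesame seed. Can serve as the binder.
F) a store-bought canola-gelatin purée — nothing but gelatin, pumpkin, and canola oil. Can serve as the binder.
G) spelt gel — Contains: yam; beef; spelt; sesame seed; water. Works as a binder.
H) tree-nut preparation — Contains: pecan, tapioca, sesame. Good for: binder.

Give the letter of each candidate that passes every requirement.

A: soy is permitted under the Whole30-style carve-out; nothing else excluded — keep
B: every rule checks out — valid
C: has rye, so not gluten-free; has rye, so not Whole30-style — no
D: no tree nuts, Whole30-style — keep
E: works as a binder, Whole30-style, no coconut — valid
F: works as a binder, Whole30-style, no coconut — OK
G: has spelt, so not gluten-free; has spelt, so not Whole30-style — reject
H: has pecan, so not tree-nut-free — out

A, B, D, E, F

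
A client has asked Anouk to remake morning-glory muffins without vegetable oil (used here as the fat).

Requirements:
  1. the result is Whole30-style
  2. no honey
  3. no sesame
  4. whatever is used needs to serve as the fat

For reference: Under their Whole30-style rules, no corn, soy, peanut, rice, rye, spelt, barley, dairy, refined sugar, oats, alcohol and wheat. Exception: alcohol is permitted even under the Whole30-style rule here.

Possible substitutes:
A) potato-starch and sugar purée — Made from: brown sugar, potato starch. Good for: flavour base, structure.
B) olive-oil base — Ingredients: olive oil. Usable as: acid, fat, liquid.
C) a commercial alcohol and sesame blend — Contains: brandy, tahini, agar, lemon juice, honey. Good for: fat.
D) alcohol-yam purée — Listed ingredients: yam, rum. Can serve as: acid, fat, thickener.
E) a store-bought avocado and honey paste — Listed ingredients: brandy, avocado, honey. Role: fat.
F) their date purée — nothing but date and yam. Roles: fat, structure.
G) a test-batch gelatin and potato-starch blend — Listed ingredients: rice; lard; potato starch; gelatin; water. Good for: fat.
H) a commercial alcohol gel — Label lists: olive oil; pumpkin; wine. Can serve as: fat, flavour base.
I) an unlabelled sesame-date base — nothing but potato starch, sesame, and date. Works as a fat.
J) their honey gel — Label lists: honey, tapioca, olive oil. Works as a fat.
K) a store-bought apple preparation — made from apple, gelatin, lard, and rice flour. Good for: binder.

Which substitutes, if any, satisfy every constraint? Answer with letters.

B, D, F, H

A: not usable as a fat; has brown sugar, so not Whole30-style — reject
B: nothing on the exclusion list — valid
C: has tahini, so not sesame-free; has honey, so not honey-free — reject
D: alcohol is permitted under the Whole30-style carve-out; nothing else excluded — valid
E: has honey, so not honey-free — reject
F: works as a fat, no honey, no sesame — OK
G: has rice, so not Whole30-style — no
H: alcohol is permitted under the Whole30-style carve-out; nothing else excluded — keep
I: has sesame, so not sesame-free — no
J: has honey, so not honey-free — out
K: not usable as a fat; has rice flour, so not Whole30-style — reject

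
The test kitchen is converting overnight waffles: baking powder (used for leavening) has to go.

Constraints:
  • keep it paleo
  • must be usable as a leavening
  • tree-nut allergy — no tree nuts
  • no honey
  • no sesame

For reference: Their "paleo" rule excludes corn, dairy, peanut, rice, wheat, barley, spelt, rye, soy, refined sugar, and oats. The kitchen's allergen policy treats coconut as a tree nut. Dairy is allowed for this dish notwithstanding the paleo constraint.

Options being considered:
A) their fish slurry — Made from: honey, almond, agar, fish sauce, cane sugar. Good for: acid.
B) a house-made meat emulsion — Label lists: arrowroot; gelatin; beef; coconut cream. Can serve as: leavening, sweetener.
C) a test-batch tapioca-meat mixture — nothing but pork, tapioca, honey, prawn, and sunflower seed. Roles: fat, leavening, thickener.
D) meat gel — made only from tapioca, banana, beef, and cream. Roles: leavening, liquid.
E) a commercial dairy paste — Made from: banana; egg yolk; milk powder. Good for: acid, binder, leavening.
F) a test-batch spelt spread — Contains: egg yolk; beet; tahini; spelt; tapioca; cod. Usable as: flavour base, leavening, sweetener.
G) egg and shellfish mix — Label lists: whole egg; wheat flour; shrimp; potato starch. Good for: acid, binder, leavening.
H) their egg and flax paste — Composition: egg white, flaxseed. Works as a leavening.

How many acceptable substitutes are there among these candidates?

3

A: not usable as a leavening; has cane sugar, so not paleo (and 2 more) — reject
B: has coconut cream, so not tree-nut-free — no
C: has honey, so not honey-free — reject
D: dairy is permitted under the paleo carve-out; nothing else excluded — OK
E: dairy is permitted under the paleo carve-out; nothing else excluded — valid
F: has spelt, so not paleo; has tahini, so not sesame-free — no
G: has wheat flour, so not paleo — no
H: only egg white and flaxseed; none excluded — valid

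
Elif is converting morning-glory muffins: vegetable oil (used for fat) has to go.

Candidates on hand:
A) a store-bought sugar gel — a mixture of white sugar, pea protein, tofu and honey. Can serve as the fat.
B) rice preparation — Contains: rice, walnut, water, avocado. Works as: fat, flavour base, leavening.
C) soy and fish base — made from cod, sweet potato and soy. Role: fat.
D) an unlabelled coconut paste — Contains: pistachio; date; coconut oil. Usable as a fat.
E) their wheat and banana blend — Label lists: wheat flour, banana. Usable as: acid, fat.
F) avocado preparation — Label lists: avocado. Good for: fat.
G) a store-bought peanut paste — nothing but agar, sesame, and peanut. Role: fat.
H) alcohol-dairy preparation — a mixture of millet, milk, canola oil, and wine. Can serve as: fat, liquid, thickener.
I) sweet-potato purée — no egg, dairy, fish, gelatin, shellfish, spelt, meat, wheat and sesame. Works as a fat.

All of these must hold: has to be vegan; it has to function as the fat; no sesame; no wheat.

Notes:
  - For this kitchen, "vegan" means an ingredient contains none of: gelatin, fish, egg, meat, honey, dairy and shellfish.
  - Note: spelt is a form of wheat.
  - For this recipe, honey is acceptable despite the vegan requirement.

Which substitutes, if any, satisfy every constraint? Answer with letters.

A: honey is permitted under the vegan carve-out; nothing else excluded — OK
B: nothing on the exclusion list — valid
C: has cod, so not vegan — no
D: every rule checks out — keep
E: has wheat flour, so not wheat-free — reject
F: only avocado; none excluded — OK
G: has sesame, so not sesame-free — out
H: has milk, so not vegan — out
I: works as a fat, vegan, wheat-free — valid

A, B, D, F, I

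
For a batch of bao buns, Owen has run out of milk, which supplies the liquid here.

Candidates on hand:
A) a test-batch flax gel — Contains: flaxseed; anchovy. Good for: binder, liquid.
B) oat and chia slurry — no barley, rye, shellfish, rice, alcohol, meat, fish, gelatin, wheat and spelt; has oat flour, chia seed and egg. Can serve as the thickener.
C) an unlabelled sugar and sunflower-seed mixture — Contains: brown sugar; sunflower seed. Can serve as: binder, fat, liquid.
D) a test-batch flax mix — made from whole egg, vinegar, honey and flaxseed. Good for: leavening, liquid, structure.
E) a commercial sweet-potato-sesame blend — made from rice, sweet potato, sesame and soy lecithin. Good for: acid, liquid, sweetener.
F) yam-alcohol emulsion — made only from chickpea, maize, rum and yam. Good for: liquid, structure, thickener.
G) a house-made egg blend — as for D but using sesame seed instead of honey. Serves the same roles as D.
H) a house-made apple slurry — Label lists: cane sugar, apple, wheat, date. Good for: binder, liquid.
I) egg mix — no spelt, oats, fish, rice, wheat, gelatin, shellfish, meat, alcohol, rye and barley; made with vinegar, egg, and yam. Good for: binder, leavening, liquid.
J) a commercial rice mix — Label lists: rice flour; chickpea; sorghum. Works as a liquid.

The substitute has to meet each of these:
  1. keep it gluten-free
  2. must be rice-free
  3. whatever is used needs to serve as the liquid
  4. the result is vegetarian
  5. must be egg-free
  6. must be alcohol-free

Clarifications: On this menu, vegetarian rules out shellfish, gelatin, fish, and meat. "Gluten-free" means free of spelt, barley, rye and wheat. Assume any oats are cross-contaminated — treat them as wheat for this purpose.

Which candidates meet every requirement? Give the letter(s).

A: has anchovy, so not vegetarian — reject
B: not usable as a liquid; has oat flour, so not gluten-free (and 1 more) — no
C: only brown sugar and sunflower seed; none excluded — OK
D: has whole egg, so not egg-free — out
E: has rice, so not rice-free — no
F: has rum, so not alcohol-free — out
G: has whole egg, so not egg-free — no
H: has wheat, so not gluten-free — reject
I: has egg, so not egg-free — no
J: has rice flour, so not rice-free — no

C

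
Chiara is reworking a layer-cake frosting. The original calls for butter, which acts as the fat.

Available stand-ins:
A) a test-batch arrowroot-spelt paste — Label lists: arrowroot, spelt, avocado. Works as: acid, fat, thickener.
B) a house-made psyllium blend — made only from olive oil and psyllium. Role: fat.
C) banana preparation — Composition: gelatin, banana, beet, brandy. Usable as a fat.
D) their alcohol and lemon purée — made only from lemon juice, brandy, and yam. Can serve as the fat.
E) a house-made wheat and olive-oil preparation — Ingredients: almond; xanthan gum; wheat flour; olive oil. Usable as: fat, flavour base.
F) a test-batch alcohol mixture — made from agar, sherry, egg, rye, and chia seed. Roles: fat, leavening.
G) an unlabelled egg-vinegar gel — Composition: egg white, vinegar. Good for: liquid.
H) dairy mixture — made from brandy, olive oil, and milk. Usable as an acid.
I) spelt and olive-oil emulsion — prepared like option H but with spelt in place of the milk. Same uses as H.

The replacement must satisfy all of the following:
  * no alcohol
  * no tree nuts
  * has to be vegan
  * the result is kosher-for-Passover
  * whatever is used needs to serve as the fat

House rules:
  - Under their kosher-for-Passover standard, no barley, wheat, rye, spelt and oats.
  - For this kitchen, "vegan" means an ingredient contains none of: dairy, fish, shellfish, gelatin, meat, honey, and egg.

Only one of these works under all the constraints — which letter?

A: has spelt, so not kosher-for-Passover — reject
B: works as a fat, no alcohol, kosher-for-Passover — valid
C: has gelatin, so not vegan; has brandy, so not alcohol-free — reject
D: has brandy, so not alcohol-free — out
E: has wheat flour, so not kosher-for-Passover; has almond, so not tree-nut-free — reject
F: has rye, so not kosher-for-Passover; has egg, so not vegan (and 1 more) — no
G: not usable as a fat; has egg white, so not vegan — no
H: not usable as a fat; has milk, so not vegan (and 1 more) — no
I: not usable as a fat; has spelt, so not kosher-for-Passover (and 1 more) — reject

B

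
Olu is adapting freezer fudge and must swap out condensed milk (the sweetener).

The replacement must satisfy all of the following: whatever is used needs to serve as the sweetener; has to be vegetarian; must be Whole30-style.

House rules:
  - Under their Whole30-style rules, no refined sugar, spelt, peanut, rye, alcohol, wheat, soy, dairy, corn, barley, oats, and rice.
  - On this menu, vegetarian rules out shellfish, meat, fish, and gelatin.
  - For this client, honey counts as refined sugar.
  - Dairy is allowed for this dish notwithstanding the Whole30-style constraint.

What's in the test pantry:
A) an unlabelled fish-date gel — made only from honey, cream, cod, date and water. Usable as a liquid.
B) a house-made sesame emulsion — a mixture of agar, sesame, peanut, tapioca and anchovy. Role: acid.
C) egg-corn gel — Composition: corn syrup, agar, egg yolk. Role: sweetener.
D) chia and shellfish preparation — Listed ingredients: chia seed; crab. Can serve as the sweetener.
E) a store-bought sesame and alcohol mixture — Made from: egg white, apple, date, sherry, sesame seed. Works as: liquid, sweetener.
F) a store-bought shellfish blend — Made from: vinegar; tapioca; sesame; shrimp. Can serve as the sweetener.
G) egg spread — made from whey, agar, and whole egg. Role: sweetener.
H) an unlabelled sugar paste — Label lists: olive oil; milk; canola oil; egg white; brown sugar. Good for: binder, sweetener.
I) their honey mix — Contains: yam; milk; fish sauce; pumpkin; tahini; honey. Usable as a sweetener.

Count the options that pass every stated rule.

A: not usable as a sweetener; has honey, so not Whole30-style (and 1 more) — no
B: not usable as a sweetener; has peanut, so not Whole30-style (and 1 more) — reject
C: has corn syrup, so not Whole30-style — out
D: has crab, so not vegetarian — out
E: has sherry, so not Whole30-style — out
F: has shrimp, so not vegetarian — reject
G: dairy is permitted under the Whole30-style carve-out; nothing else excluded — keep
H: has brown sugar, so not Whole30-style — reject
I: has honey, so not Whole30-style; has fish sauce, so not vegetarian — no

1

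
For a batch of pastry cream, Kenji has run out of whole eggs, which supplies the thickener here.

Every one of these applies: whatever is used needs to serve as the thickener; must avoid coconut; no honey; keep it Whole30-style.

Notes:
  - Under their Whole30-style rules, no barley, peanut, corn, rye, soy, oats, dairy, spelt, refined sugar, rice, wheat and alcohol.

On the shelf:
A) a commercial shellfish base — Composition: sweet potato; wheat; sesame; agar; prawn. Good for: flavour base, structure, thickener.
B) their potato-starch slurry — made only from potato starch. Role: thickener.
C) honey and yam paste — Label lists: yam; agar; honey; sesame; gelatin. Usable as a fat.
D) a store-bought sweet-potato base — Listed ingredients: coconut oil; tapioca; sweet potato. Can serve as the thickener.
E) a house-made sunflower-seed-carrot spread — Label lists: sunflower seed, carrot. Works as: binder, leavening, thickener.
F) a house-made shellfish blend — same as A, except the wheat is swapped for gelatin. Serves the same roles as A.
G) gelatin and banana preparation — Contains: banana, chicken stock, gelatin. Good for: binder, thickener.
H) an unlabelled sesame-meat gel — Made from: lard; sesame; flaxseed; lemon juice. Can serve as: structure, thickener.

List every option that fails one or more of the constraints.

A, C, D

A: has wheat, so not Whole30-style — out
B: nothing on the exclusion list — OK
C: not usable as a thickener; has honey, so not honey-free — no
D: has coconut oil, so not coconut-free — no
E: no honey, no coconut — valid
F: nothing on the exclusion list — keep
G: only gelatin, chicken stock and banana; none excluded — OK
H: all constraints satisfied — valid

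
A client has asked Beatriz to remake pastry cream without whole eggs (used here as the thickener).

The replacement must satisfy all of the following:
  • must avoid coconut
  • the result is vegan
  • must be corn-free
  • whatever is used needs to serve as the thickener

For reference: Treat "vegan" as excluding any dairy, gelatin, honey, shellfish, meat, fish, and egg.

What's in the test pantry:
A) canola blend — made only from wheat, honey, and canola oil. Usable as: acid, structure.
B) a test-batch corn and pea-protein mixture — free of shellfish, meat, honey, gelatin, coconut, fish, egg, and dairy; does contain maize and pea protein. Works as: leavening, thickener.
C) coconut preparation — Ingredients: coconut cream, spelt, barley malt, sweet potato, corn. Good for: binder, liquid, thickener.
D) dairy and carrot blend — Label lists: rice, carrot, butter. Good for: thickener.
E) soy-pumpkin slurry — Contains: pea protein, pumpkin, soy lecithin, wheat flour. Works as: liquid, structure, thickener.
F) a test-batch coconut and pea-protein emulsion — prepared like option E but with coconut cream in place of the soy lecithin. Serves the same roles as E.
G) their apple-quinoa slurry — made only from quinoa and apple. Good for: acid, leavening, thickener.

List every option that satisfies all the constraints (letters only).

E, G

A: not usable as a thickener; has honey, so not vegan — out
B: has maize, so not corn-free — no
C: has corn, so not corn-free; has coconut cream, so not coconut-free — out
D: has butter, so not vegan — out
E: works as a thickener, vegan, no coconut — valid
F: has coconut cream, so not coconut-free — out
G: no coconut, vegan — valid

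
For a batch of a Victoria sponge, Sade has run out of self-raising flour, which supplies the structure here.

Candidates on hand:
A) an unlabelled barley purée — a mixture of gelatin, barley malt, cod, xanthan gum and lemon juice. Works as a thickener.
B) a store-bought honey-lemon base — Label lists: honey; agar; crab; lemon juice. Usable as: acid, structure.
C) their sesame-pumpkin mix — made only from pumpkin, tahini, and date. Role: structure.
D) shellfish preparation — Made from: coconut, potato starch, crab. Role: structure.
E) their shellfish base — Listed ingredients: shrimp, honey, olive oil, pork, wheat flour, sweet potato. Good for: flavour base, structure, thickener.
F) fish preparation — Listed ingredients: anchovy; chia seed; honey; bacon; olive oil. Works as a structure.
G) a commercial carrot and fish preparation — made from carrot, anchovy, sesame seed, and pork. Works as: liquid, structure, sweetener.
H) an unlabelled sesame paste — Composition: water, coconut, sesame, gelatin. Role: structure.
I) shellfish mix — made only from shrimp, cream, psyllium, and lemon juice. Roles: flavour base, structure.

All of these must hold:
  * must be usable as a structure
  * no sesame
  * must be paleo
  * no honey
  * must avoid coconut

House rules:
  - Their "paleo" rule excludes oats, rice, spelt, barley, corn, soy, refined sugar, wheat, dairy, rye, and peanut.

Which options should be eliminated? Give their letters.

A: not usable as a structure; has barley malt, so not paleo — out
B: has honey, so not honey-free — out
C: has tahini, so not sesame-free — no
D: has coconut, so not coconut-free — out
E: has wheat flour, so not paleo; has honey, so not honey-free — out
F: has honey, so not honey-free — out
G: has sesame seed, so not sesame-free — no
H: has sesame, so not sesame-free; has coconut, so not coconut-free — reject
I: has cream, so not paleo — out

A, B, C, D, E, F, G, H, I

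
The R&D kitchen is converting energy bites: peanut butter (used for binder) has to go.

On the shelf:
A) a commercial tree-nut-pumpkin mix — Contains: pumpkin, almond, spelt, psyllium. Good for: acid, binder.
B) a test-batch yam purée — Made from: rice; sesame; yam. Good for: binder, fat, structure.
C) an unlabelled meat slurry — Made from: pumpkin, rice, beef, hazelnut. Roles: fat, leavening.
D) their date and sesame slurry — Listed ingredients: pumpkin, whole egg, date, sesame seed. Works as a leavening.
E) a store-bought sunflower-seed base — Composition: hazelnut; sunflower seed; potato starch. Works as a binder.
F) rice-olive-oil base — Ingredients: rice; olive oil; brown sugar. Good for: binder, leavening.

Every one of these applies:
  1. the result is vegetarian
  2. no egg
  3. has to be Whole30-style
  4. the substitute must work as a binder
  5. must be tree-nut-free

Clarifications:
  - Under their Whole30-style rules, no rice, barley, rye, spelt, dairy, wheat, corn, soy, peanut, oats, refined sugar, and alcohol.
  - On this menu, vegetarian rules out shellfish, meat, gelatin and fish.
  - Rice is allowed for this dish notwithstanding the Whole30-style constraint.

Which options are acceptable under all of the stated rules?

B

A: has spelt, so not Whole30-style; has almond, so not tree-nut-free — out
B: rice is permitted under the Whole30-style carve-out; nothing else excluded — keep
C: not usable as a binder; has beef, so not vegetarian (and 1 more) — no
D: not usable as a binder; has whole egg, so not egg-free — reject
E: has hazelnut, so not tree-nut-free — reject
F: has brown sugar, so not Whole30-style — no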